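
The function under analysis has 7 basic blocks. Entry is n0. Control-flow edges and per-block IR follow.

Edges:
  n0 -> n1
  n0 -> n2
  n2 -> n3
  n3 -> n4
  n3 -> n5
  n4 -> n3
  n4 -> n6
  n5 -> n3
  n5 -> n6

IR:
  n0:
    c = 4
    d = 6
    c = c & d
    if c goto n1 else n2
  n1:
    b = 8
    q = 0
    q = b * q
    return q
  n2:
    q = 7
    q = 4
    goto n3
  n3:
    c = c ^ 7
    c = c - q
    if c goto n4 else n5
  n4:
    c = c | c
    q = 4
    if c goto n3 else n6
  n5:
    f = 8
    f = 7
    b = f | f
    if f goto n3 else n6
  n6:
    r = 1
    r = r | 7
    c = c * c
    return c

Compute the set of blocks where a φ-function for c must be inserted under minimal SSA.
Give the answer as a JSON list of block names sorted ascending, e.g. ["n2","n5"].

Answer: ["n3", "n6"]

Analysis:
idom tree: n1←n0 n2←n0 n3←n2 n4←n3 n5←n3 n6←n3
Dom at joins:
  n3: preds {n2,n4,n5}: {n0,n2} ∩ {n0,n2,n3,n4} ∩ {n0,n2,n3,n5} = {n0,n2}; idom=n2
  n6: preds {n4,n5}: {n0,n2,n3,n4} ∩ {n0,n2,n3,n5} = {n0,n2,n3}; idom=n3

DF derivation:
  join n3 pred n2: · stop@n2
  join n3 pred n4: n4→n3 stop@n2
  join n3 pred n5: n5→n3 stop@n2
  join n6 pred n4: n4 stop@n3
  join n6 pred n5: n5 stop@n3
  n0 → ∅
  n1 → ∅
  n2 → ∅
  n3 → {n3}
  n4 → {n3,n6}
  n5 → {n3,n6}
  n6 → ∅

φ for c: defs {n0,n3,n4,n6}
  DF⁺ = {n3,n6}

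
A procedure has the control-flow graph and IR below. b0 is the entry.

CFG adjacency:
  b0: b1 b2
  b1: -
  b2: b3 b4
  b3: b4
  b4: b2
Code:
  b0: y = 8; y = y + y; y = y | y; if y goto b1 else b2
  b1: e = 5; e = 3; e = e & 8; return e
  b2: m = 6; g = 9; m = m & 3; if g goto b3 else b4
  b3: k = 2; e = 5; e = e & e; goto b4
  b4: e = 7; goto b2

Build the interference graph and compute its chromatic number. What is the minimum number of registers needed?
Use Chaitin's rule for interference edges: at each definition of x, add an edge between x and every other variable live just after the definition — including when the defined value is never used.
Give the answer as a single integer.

Answer: 2

Derivation:
Block summaries:
  b0: def={y} ue=∅
  b1: def={e} ue=∅
  b2: def={g,m} ue=∅
  b3: def={e,k} ue=∅
  b4: def={e} ue=∅

Live sets:
  b0 li=∅ lo=∅
  b1 li=∅ lo=∅
  b2 li=∅ lo=∅
  b3 li=∅ lo=∅
  b4 li=∅ lo=∅

Interfere edges:
  e — ∅
  g — {m}
  k — ∅
  m — {g}
  y — ∅

Chromatic number:
  clique {g,m} ⇒ need ≥ 2
  assign e→c0 g→c0 k→c0 m→c1 y→c0 — no edge inside a register ⇒ χ ≤ 2
  χ = 2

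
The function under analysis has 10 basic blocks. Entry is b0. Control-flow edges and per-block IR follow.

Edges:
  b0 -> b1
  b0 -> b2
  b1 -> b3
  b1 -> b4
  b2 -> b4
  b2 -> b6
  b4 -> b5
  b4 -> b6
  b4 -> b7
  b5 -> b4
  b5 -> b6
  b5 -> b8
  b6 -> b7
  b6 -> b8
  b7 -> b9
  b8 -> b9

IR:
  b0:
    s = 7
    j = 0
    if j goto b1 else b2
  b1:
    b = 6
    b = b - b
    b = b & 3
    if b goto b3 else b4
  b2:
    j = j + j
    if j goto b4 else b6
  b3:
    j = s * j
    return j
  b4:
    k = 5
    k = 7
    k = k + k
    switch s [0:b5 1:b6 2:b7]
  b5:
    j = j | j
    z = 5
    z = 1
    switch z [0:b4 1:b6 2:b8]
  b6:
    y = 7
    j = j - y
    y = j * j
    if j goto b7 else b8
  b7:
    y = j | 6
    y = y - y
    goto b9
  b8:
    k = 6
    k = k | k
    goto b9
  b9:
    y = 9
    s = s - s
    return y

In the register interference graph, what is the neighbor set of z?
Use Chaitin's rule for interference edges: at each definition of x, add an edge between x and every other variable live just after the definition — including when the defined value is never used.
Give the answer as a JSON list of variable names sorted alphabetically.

Answer: ["j", "s"]

Derivation:
def/use:
  b0: def={j,s} ue=∅
  b1: def={b} ue=∅
  b2: def={j} ue={j}
  b3: def={j} ue={j,s}
  b4: def={k} ue={s}
  b5: def={j,z} ue={j}
  b6: def={j,y} ue={j}
  b7: def={y} ue={j}
  b8: def={k} ue=∅
  b9: def={s,y} ue={s}

Backward fixpoint:
  b0: in=∅ out={j,s}
  b1: in={j,s} out={j,s}
  b2: in={j,s} out={j,s}
  b3: in={j,s} out=∅
  b4: in={j,s} out={j,s}
  b5: in={j,s} out={j,s}
  b6: in={j,s} out={j,s}
  b7: in={j,s} out={s}
  b8: in={s} out={s}
  b9: in={s} out=∅

Interference:
  b↔{j,s}
  j↔{b,k,s,y,z}
  k↔{j,s}
  s↔{b,j,k,y,z}
  y↔{j,s}
  z↔{j,s}

N(z) = ["j", "s"]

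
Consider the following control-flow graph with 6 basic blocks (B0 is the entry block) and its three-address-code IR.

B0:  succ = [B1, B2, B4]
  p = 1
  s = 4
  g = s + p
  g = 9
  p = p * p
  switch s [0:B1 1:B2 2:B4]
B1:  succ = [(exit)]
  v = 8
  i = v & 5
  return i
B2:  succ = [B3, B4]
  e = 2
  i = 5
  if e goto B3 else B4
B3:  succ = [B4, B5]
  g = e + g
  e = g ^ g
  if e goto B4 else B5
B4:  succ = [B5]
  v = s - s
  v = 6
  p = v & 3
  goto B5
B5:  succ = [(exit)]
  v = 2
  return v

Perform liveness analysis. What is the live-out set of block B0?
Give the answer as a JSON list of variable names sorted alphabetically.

Answer: ["g", "s"]

Working:
def/use:
  B0: {g,p,s} / ∅
  B1: {i,v} / ∅
  B2: {e,i} / ∅
  B3: {e,g} / {e,g}
  B4: {p,v} / {s}
  B5: {v} / ∅

Liveness:
  B0 li=∅ lo={g,s}
  B1 li=∅ lo=∅
  B2 li={g,s} lo={e,g,s}
  B3 li={e,g,s} lo={s}
  B4 li={s} lo=∅
  B5 li=∅ lo=∅

live-out(B0) = ["g", "s"]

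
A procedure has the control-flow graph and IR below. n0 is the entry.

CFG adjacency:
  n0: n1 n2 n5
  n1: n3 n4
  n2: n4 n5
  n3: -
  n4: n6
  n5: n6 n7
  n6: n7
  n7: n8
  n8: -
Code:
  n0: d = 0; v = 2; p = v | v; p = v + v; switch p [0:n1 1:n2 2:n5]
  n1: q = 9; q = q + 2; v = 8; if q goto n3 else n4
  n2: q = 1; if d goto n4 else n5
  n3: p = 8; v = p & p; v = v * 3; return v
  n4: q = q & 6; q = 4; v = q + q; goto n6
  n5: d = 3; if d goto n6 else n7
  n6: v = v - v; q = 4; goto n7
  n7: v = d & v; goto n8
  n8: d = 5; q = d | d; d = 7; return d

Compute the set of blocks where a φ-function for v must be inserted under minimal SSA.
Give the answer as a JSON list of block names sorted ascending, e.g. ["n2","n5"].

Answer: ["n4", "n6", "n7"]

Derivation:
idom tree: n1←n0 n2←n0 n3←n1 n4←n0 n5←n0 n6←n0 n7←n0 n8←n7
Dom at joins:
  n4: preds {n1,n2}: {n0,n1} ∩ {n0,n2} = {n0}; idom=n0
  n5: preds {n0,n2}: {n0} ∩ {n0,n2} = {n0}; idom=n0
  n6: preds {n4,n5}: {n0,n4} ∩ {n0,n5} = {n0}; idom=n0
  n7: preds {n5,n6}: {n0,n5} ∩ {n0,n6} = {n0}; idom=n0

Frontier:
  join n4 pred n1: n1 stop@n0
  join n4 pred n2: n2 stop@n0
  join n5 pred n0: · stop@n0
  join n5 pred n2: n2 stop@n0
  join n6 pred n4: n4 stop@n0
  join n6 pred n5: n5 stop@n0
  join n7 pred n5: n5 stop@n0
  join n7 pred n6: n6 stop@n0
  n0 → ∅
  n1 → {n4}
  n2 → {n4,n5}
  n3 → ∅
  n4 → {n6}
  n5 → {n6,n7}
  n6 → {n7}
  n7 → ∅
  n8 → ∅

φ for v: defs {n0,n1,n3,n4,n6,n7}
  DF⁺ = {n4,n6,n7}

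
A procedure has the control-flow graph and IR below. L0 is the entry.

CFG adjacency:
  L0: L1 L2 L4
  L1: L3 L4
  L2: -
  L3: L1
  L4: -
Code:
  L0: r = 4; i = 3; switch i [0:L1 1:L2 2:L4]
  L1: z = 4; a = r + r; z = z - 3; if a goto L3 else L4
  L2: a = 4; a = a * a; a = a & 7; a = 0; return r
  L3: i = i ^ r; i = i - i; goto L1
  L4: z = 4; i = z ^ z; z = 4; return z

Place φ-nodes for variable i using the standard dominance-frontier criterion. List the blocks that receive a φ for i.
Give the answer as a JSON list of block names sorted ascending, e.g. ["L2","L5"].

idom tree: L1←L0 L2←L0 L3←L1 L4←L0
Dom at joins:
  L1: preds {L0,L3}: {L0} ∩ {L0,L1,L3} = {L0}; idom=L0
  L4: preds {L0,L1}: {L0} ∩ {L0,L1} = {L0}; idom=L0

DF derivation:
  join L1 pred L0: · stop@L0
  join L1 pred L3: L3→L1 stop@L0
  join L4 pred L0: · stop@L0
  join L4 pred L1: L1 stop@L0
  L0: DF=∅
  L1: DF={L1,L4}
  L2: DF=∅
  L3: DF={L1}
  L4: DF=∅

φ for i: defs {L0,L3,L4}
  DF⁺ = {L1,L4}

Answer: ["L1", "L4"]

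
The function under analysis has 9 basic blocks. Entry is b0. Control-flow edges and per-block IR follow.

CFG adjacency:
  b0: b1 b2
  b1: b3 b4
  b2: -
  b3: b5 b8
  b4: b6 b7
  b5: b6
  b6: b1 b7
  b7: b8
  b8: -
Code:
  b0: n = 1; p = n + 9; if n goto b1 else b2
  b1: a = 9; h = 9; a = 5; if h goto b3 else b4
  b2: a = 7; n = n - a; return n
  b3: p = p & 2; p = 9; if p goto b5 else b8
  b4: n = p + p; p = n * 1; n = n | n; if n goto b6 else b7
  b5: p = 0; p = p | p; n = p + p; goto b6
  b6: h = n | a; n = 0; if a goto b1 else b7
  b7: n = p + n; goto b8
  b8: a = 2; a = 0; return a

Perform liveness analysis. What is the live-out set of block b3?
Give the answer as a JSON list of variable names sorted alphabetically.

Per-block:
  b0: def={n,p} ue=∅
  b1: def={a,h} ue=∅
  b2: def={a,n} ue={n}
  b3: def={p} ue={p}
  b4: def={n,p} ue={p}
  b5: def={n,p} ue=∅
  b6: def={h,n} ue={a,n}
  b7: def={n} ue={n,p}
  b8: def={a} ue=∅

Backward fixpoint:
  live b0: ∅→{n,p}
  live b1: {p}→{a,p}
  live b2: {n}→∅
  live b3: {a,p}→{a}
  live b4: {a,p}→{a,n,p}
  live b5: {a}→{a,n,p}
  live b6: {a,n,p}→{n,p}
  live b7: {n,p}→∅
  live b8: ∅→∅

live-out(b3) = ["a"]

Answer: ["a"]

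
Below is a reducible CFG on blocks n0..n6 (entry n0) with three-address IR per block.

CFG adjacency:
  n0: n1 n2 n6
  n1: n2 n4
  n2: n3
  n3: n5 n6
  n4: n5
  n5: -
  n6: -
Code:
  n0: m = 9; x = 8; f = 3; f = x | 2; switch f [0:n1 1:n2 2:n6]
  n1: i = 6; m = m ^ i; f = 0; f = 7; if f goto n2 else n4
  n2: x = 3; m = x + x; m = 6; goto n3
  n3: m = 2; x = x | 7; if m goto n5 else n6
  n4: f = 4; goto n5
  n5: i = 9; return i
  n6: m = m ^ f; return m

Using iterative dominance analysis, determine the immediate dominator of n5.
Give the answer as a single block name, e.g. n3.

idom tree: n1←n0 n2←n0 n3←n2 n4←n1 n5←n0 n6←n0
Dom at joins:
  n2: preds {n0,n1}: {n0} ∩ {n0,n1} = {n0}; idom=n0
  n5: preds {n3,n4}: {n0,n2,n3} ∩ {n0,n1,n4} = {n0}; idom=n0
  n6: preds {n0,n3}: {n0} ∩ {n0,n2,n3} = {n0}; idom=n0

idom(n5) = n0

Answer: n0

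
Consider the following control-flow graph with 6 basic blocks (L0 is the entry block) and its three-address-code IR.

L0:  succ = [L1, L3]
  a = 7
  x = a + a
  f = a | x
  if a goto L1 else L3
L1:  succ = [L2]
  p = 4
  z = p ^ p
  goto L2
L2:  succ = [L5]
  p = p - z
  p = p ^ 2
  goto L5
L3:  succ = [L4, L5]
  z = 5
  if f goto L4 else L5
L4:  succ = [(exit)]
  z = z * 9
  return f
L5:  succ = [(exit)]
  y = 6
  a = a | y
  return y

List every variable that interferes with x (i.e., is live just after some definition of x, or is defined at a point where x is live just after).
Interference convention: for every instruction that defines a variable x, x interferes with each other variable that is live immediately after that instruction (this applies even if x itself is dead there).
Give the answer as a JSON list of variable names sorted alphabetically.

Answer: ["a"]

Working:
def/use:
  L0: def={a,f,x} ue=∅
  L1: def={p,z} ue=∅
  L2: def={p} ue={p,z}
  L3: def={z} ue={f}
  L4: def={z} ue={f,z}
  L5: def={a,y} ue={a}

Live sets:
  live L0: ∅→{a,f}
  live L1: {a}→{a,p,z}
  live L2: {a,p,z}→{a}
  live L3: {a,f}→{a,f,z}
  live L4: {f,z}→∅
  live L5: {a}→∅

Interfere edges:
  a: {f,p,x,y,z}
  f: {a,z}
  p: {a,z}
  x: {a}
  y: {a}
  z: {a,f,p}

N(x) = ["a"]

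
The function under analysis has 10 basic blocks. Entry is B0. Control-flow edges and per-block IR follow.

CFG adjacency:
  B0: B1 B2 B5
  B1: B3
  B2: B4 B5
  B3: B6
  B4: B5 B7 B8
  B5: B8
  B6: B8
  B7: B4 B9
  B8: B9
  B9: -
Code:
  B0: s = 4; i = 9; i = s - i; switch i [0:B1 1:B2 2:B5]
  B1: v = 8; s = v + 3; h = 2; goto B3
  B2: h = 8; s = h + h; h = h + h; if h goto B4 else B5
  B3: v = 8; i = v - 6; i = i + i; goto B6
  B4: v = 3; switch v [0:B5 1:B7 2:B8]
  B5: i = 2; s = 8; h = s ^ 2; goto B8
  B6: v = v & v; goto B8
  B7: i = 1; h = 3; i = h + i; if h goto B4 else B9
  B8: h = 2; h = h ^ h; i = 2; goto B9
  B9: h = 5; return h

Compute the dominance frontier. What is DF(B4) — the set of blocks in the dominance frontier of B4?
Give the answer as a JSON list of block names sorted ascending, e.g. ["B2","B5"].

idom tree: B1←B0 B2←B0 B3←B1 B4←B2 B5←B0 B6←B3 B7←B4 B8←B0 B9←B0
Join-block Dom:
  B4: preds {B2,B7}: {B0,B2} ∩ {B0,B2,B4,B7} = {B0,B2}; idom=B2
  B5: preds {B0,B2,B4}: {B0} ∩ {B0,B2} ∩ {B0,B2,B4} = {B0}; idom=B0
  B8: preds {B4,B5,B6}: {B0,B2,B4} ∩ {B0,B5} ∩ {B0,B1,B3,B6} = {B0}; idom=B0
  B9: preds {B7,B8}: {B0,B2,B4,B7} ∩ {B0,B8} = {B0}; idom=B0

Frontier:
  B4←B2: walk · to B2
  B4←B7: walk B7→B4 to B2
  B5←B0: walk · to B0
  B5←B2: walk B2 to B0
  B5←B4: walk B4→B2 to B0
  B8←B4: walk B4→B2 to B0
  B8←B5: walk B5 to B0
  B8←B6: walk B6→B3→B1 to B0
  B9←B7: walk B7→B4→B2 to B0
  B9←B8: walk B8 to B0
  DF(B0)=∅
  DF(B1)={B8}
  DF(B2)={B5,B8,B9}
  DF(B3)={B8}
  DF(B4)={B4,B5,B8,B9}
  DF(B5)={B8}
  DF(B6)={B8}
  DF(B7)={B4,B9}
  DF(B8)={B9}
  DF(B9)=∅

DF(B4) = ["B4", "B5", "B8", "B9"]

Answer: ["B4", "B5", "B8", "B9"]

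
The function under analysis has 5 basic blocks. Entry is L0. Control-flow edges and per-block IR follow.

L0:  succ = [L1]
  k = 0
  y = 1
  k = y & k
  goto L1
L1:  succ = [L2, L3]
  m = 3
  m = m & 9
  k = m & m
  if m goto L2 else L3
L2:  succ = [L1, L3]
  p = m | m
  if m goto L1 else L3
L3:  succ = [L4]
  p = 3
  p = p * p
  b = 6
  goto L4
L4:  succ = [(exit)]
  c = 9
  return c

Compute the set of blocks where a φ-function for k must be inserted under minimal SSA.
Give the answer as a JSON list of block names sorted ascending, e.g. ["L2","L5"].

idom tree: L1←L0 L2←L1 L3←L1 L4←L3
Join-block Dom:
  L1: preds {L0,L2}: {L0} ∩ {L0,L1,L2} = {L0}; idom=L0
  L3: preds {L1,L2}: {L0,L1} ∩ {L0,L1,L2} = {L0,L1}; idom=L1

Frontier:
  join L1 pred L0: · stop@L0
  join L1 pred L2: L2→L1 stop@L0
  join L3 pred L1: · stop@L1
  join L3 pred L2: L2 stop@L1
  L0 → ∅
  L1 → {L1}
  L2 → {L1,L3}
  L3 → ∅
  L4 → ∅

φ for k: defs {L0,L1}
  DF⁺ = {L1}

Answer: ["L1"]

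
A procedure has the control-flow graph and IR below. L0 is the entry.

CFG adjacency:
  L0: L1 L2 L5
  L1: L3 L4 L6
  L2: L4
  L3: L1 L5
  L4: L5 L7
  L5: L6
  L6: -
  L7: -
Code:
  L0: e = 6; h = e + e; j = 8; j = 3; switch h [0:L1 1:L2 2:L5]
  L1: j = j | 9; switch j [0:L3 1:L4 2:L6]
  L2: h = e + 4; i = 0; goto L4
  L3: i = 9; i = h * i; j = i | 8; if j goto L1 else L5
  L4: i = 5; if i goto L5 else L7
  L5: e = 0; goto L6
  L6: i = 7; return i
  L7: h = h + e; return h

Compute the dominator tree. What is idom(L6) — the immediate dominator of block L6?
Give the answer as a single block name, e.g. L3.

Answer: L0

Working:
idom tree: L1←L0 L2←L0 L3←L1 L4←L0 L5←L0 L6←L0 L7←L4
Join-block Dom:
  L1: preds {L0,L3}: {L0} ∩ {L0,L1,L3} = {L0}; idom=L0
  L4: preds {L1,L2}: {L0,L1} ∩ {L0,L2} = {L0}; idom=L0
  L5: preds {L0,L3,L4}: {L0} ∩ {L0,L1,L3} ∩ {L0,L4} = {L0}; idom=L0
  L6: preds {L1,L5}: {L0,L1} ∩ {L0,L5} = {L0}; idom=L0

idom(L6) = L0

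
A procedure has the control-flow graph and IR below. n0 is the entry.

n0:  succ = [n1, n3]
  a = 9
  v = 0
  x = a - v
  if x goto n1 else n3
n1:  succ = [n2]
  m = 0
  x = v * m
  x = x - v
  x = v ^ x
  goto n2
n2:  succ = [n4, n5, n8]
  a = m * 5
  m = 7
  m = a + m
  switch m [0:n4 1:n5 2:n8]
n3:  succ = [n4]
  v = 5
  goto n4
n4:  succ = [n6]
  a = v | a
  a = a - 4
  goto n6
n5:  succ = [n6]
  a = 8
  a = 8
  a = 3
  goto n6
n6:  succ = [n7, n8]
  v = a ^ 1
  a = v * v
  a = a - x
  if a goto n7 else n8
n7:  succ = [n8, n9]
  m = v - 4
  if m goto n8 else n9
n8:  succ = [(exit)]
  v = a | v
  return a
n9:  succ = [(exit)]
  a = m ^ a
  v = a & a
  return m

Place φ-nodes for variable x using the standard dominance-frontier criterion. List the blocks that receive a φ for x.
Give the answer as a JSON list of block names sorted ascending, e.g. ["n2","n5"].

idom tree: n1←n0 n2←n1 n3←n0 n4←n0 n5←n2 n6←n0 n7←n6 n8←n0 n9←n7
Dom at joins:
  n4: preds {n2,n3}: {n0,n1,n2} ∩ {n0,n3} = {n0}; idom=n0
  n6: preds {n4,n5}: {n0,n4} ∩ {n0,n1,n2,n5} = {n0}; idom=n0
  n8: preds {n2,n6,n7}: {n0,n1,n2} ∩ {n0,n6} ∩ {n0,n6,n7} = {n0}; idom=n0

DF derivation:
  n4←n2: walk n2→n1 to n0
  n4←n3: walk n3 to n0
  n6←n4: walk n4 to n0
  n6←n5: walk n5→n2→n1 to n0
  n8←n2: walk n2→n1 to n0
  n8←n6: walk n6 to n0
  n8←n7: walk n7→n6 to n0
  n0 → ∅
  n1 → {n4,n6,n8}
  n2 → {n4,n6,n8}
  n3 → {n4}
  n4 → {n6}
  n5 → {n6}
  n6 → {n8}
  n7 → {n8}
  n8 → ∅
  n9 → ∅

φ for x: defs {n0,n1}
  DF⁺ = {n4,n6,n8}

Answer: ["n4", "n6", "n8"]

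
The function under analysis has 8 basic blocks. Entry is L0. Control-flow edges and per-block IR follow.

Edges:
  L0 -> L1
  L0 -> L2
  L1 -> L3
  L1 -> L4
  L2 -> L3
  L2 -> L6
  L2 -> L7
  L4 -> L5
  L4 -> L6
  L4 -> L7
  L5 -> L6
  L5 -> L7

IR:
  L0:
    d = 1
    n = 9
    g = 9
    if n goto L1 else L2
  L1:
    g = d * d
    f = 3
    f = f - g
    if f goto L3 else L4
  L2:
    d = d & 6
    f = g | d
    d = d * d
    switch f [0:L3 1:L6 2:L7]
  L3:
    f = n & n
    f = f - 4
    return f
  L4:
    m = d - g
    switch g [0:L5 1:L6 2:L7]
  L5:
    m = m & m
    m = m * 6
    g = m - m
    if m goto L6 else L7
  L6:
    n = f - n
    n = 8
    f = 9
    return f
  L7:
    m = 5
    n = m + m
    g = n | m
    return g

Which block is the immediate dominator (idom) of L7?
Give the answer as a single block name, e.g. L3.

Answer: L0

Analysis:
idom tree: L1←L0 L2←L0 L3←L0 L4←L1 L5←L4 L6←L0 L7←L0
Join-block Dom:
  L3: preds {L1,L2}: {L0,L1} ∩ {L0,L2} = {L0}; idom=L0
  L6: preds {L2,L4,L5}: {L0,L2} ∩ {L0,L1,L4} ∩ {L0,L1,L4,L5} = {L0}; idom=L0
  L7: preds {L2,L4,L5}: {L0,L2} ∩ {L0,L1,L4} ∩ {L0,L1,L4,L5} = {L0}; idom=L0

idom(L7) = L0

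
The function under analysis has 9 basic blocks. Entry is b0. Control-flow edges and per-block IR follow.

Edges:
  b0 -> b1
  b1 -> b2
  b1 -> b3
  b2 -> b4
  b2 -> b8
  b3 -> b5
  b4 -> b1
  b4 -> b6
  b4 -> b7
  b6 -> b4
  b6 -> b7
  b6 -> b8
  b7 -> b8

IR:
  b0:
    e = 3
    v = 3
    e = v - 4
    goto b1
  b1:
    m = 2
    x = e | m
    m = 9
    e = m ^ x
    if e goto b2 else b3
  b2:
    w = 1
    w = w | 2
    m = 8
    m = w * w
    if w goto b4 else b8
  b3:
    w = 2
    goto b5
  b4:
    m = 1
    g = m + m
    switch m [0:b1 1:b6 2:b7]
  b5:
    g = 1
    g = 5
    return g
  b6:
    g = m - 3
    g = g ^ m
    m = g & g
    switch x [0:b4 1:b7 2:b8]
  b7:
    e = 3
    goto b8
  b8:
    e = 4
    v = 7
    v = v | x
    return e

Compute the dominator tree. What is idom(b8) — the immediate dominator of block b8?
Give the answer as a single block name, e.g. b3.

Answer: b2

Analysis:
idom tree: b1←b0 b2←b1 b3←b1 b4←b2 b5←b3 b6←b4 b7←b4 b8←b2
Join-block Dom:
  b1: preds {b0,b4}: {b0} ∩ {b0,b1,b2,b4} = {b0}; idom=b0
  b4: preds {b2,b6}: {b0,b1,b2} ∩ {b0,b1,b2,b4,b6} = {b0,b1,b2}; idom=b2
  b7: preds {b4,b6}: {b0,b1,b2,b4} ∩ {b0,b1,b2,b4,b6} = {b0,b1,b2,b4}; idom=b4
  b8: preds {b2,b6,b7}: {b0,b1,b2} ∩ {b0,b1,b2,b4,b6} ∩ {b0,b1,b2,b4,b7} = {b0,b1,b2}; idom=b2

idom(b8) = b2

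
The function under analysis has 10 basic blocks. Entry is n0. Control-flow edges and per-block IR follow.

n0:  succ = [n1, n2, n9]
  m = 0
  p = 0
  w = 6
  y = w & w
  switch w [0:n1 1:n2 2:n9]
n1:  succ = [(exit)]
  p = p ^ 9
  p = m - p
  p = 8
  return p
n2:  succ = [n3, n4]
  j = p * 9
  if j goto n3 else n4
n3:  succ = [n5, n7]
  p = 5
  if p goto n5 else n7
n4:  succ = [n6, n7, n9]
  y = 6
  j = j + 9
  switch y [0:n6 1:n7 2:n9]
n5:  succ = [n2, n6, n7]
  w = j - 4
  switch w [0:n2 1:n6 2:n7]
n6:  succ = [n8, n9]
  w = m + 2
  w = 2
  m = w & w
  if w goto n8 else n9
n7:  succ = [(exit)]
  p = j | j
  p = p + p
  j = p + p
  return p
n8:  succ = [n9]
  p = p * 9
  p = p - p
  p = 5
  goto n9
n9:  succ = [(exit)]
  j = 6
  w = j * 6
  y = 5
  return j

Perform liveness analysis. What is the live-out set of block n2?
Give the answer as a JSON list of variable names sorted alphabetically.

def/use:
  n0 def {m,p,w,y} use ∅
  n1 def {p} use {m,p}
  n2 def {j} use {p}
  n3 def {p} use ∅
  n4 def {j,y} use {j}
  n5 def {w} use {j}
  n6 def {m,w} use {m}
  n7 def {j,p} use {j}
  n8 def {p} use {p}
  n9 def {j,w,y} use ∅

Liveness:
  n0 li=∅ lo={m,p}
  n1 li={m,p} lo=∅
  n2 li={m,p} lo={j,m,p}
  n3 li={j,m} lo={j,m,p}
  n4 li={j,m,p} lo={j,m,p}
  n5 li={j,m,p} lo={j,m,p}
  n6 li={m,p} lo={p}
  n7 li={j} lo=∅
  n8 li={p} lo=∅
  n9 li=∅ lo=∅

live-out(n2) = ["j", "m", "p"]

Answer: ["j", "m", "p"]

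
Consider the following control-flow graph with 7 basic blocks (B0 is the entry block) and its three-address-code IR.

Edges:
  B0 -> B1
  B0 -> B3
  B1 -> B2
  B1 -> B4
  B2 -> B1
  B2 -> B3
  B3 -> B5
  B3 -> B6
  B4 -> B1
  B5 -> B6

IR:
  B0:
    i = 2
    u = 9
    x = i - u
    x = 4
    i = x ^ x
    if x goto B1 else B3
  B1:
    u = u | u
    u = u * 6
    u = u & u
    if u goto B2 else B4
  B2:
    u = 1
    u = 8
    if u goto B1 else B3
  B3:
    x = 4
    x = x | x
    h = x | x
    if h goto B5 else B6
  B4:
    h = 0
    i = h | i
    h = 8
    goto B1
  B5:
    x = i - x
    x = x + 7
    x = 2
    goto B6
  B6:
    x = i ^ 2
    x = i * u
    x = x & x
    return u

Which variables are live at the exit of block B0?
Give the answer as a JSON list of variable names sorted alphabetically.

Answer: ["i", "u"]

Derivation:
def/use:
  B0 def {i,u,x} use ∅
  B1 def {u} use {u}
  B2 def {u} use ∅
  B3 def {h,x} use ∅
  B4 def {h,i} use {i}
  B5 def {x} use {i,x}
  B6 def {x} use {i,u}

Backward fixpoint:
  B0: in=∅ out={i,u}
  B1: in={i,u} out={i,u}
  B2: in={i} out={i,u}
  B3: in={i,u} out={i,u,x}
  B4: in={i,u} out={i,u}
  B5: in={i,u,x} out={i,u}
  B6: in={i,u} out=∅

live-out(B0) = ["i", "u"]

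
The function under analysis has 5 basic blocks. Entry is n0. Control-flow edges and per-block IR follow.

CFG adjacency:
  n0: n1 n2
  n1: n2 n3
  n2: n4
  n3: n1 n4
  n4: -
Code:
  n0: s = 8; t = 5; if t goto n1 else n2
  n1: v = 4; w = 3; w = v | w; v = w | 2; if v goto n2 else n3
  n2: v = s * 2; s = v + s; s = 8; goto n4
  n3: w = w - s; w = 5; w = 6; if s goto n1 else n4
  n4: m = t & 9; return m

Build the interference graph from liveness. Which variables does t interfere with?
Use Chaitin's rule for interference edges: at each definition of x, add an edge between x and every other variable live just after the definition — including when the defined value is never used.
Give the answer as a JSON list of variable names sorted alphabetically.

Answer: ["s", "v", "w"]

Working:
Block summaries:
  n0: def={s,t} ue=∅
  n1: def={v,w} ue=∅
  n2: def={s,v} ue={s}
  n3: def={w} ue={s,w}
  n4: def={m} ue={t}

Backward fixpoint:
  n0 li=∅ lo={s,t}
  n1 li={s,t} lo={s,t,w}
  n2 li={s,t} lo={t}
  n3 li={s,t,w} lo={s,t}
  n4 li={t} lo=∅

Conflict graph:
  m — ∅
  s — {t,v,w}
  t — {s,v,w}
  v — {s,t,w}
  w — {s,t,v}

N(t) = ["s", "v", "w"]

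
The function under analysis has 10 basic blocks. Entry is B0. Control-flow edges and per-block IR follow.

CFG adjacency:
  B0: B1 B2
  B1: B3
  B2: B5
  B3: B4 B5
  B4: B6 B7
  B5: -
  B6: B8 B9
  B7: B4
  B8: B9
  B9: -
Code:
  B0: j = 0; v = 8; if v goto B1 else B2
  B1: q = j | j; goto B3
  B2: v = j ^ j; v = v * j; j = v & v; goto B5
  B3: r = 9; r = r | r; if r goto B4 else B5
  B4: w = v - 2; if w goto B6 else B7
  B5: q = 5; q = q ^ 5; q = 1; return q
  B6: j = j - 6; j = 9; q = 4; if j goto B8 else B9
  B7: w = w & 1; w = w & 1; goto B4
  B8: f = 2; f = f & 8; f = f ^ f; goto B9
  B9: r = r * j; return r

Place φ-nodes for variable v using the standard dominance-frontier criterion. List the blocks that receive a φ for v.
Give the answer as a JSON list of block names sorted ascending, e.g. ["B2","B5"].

Answer: ["B5"]

Analysis:
idom tree: B1←B0 B2←B0 B3←B1 B4←B3 B5←B0 B6←B4 B7←B4 B8←B6 B9←B6
Dom at joins:
  B4: preds {B3,B7}: {B0,B1,B3} ∩ {B0,B1,B3,B4,B7} = {B0,B1,B3}; idom=B3
  B5: preds {B2,B3}: {B0,B2} ∩ {B0,B1,B3} = {B0}; idom=B0
  B9: preds {B6,B8}: {B0,B1,B3,B4,B6} ∩ {B0,B1,B3,B4,B6,B8} = {B0,B1,B3,B4,B6}; idom=B6

DF derivation:
  join B4 pred B3: · stop@B3
  join B4 pred B7: B7→B4 stop@B3
  join B5 pred B2: B2 stop@B0
  join B5 pred B3: B3→B1 stop@B0
  join B9 pred B6: · stop@B6
  join B9 pred B8: B8 stop@B6
  B0: DF=∅
  B1: DF={B5}
  B2: DF={B5}
  B3: DF={B5}
  B4: DF={B4}
  B5: DF=∅
  B6: DF=∅
  B7: DF={B4}
  B8: DF={B9}
  B9: DF=∅

φ for v: defs {B0,B2}
  DF⁺ = {B5}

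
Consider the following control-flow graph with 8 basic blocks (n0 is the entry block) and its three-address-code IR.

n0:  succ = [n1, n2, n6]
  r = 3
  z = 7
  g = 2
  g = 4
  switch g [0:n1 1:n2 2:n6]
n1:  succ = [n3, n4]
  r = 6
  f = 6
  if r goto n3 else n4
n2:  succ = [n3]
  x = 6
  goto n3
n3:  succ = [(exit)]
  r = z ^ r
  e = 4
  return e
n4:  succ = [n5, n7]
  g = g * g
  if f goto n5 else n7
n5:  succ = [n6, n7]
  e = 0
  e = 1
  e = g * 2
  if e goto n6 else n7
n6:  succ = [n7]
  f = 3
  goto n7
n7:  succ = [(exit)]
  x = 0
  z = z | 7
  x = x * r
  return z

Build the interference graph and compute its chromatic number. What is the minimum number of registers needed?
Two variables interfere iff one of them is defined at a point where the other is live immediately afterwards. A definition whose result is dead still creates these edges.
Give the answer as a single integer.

Answer: 4

Analysis:
Block summaries:
  n0: {g,r,z} / ∅
  n1: {f,r} / ∅
  n2: {x} / ∅
  n3: {e,r} / {r,z}
  n4: {g} / {f,g}
  n5: {e} / {g}
  n6: {f} / ∅
  n7: {x,z} / {r,z}

Liveness:
  n0 li=∅ lo={g,r,z}
  n1 li={g,z} lo={f,g,r,z}
  n2 li={r,z} lo={r,z}
  n3 li={r,z} lo=∅
  n4 li={f,g,r,z} lo={g,r,z}
  n5 li={g,r,z} lo={r,z}
  n6 li={r,z} lo={r,z}
  n7 li={r,z} lo=∅

Interfere edges:
  e: {g,r,z}
  f: {g,r,z}
  g: {e,f,r,z}
  r: {e,f,g,x,z}
  x: {r,z}
  z: {e,f,g,r,x}

Colouring:
  {e,g,r,z} pairwise interfere (4-clique) ⇒ χ ≥ 4
  assign e→r3 f→r3 g→r2 r→r0 x→r2 z→r1 — no edge inside a register ⇒ χ ≤ 4
  χ = 4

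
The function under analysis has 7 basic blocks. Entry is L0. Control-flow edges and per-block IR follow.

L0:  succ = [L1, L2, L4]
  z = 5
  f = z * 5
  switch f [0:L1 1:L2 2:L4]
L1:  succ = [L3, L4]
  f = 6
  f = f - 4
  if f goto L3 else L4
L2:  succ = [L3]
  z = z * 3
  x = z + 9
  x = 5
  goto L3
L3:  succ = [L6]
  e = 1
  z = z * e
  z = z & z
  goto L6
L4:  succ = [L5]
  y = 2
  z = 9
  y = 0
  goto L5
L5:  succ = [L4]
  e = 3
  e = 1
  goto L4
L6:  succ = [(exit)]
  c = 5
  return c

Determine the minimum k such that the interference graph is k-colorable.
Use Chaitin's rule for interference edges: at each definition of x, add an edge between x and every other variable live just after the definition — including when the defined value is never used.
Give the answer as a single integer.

Per-block:
  L0: def={f,z} ue=∅
  L1: def={f} ue=∅
  L2: def={x,z} ue={z}
  L3: def={e,z} ue={z}
  L4: def={y,z} ue=∅
  L5: def={e} ue=∅
  L6: def={c} ue=∅

Live sets:
  L0 li=∅ lo={z}
  L1 li={z} lo={z}
  L2 li={z} lo={z}
  L3 li={z} lo=∅
  L4 li=∅ lo=∅
  L5 li=∅ lo=∅
  L6 li=∅ lo=∅

Interference:
  c: ∅
  e: {z}
  f: {z}
  x: {z}
  y: ∅
  z: {e,f,x}

Registers:
  {e,z} pairwise interfere (2-clique) ⇒ χ ≥ 2
  assign c→c0 e→c1 f→c1 x→c1 y→c0 z→c0 — no edge inside a register ⇒ χ ≤ 2
  χ = 2

Answer: 2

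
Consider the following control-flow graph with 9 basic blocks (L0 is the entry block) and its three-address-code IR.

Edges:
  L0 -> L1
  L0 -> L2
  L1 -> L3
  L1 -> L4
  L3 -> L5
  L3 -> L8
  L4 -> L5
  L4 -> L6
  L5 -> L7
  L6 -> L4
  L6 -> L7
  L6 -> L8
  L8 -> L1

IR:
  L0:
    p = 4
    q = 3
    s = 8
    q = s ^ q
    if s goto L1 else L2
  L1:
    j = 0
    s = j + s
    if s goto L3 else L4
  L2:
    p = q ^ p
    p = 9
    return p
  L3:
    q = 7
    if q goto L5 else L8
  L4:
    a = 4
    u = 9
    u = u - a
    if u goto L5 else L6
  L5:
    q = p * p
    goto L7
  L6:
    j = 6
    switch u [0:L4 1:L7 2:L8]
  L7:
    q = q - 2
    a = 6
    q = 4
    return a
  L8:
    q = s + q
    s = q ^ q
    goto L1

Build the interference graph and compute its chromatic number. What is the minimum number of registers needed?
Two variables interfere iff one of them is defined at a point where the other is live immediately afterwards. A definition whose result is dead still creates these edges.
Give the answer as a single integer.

Per-block:
  L0: def={p,q,s} ue=∅
  L1: def={j,s} ue={s}
  L2: def={p} ue={p,q}
  L3: def={q} ue=∅
  L4: def={a,u} ue=∅
  L5: def={q} ue={p}
  L6: def={j} ue={u}
  L7: def={a,q} ue={q}
  L8: def={q,s} ue={q,s}

Live sets:
  L0: in=∅ out={p,q,s}
  L1: in={p,q,s} out={p,q,s}
  L2: in={p,q} out=∅
  L3: in={p,s} out={p,q,s}
  L4: in={p,q,s} out={p,q,s,u}
  L5: in={p} out={q}
  L6: in={p,q,s,u} out={p,q,s}
  L7: in={q} out=∅
  L8: in={p,q,s} out={p,q,s}

Interfere edges:
  a↔{p,q,s,u}
  j↔{p,q,s,u}
  p↔{a,j,q,s,u}
  q↔{a,j,p,s,u}
  s↔{a,j,p,q,u}
  u↔{a,j,p,q,s}

Colouring:
  clique {a,p,q,s,u} ⇒ need ≥ 5
  assign a→r4 j→r4 p→r0 q→r1 s→r2 u→r3 — no edge inside a register ⇒ χ ≤ 5
  χ = 5

Answer: 5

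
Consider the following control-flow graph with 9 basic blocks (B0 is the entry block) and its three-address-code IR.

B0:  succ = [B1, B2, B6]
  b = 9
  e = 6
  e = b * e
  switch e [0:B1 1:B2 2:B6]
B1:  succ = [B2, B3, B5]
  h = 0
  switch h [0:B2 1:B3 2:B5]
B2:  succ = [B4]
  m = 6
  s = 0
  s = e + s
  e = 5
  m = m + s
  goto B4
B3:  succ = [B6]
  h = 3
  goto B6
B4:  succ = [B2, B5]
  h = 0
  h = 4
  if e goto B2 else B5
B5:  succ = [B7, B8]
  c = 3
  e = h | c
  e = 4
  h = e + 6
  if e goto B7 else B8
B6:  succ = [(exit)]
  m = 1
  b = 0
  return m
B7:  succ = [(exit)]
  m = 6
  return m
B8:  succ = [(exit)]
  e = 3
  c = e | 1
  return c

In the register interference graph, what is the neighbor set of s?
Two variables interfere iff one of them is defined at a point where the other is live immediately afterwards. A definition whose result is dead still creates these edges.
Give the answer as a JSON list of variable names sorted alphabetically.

Block summaries:
  B0: {b,e} / ∅
  B1: {h} / ∅
  B2: {e,m,s} / {e}
  B3: {h} / ∅
  B4: {h} / {e}
  B5: {c,e,h} / {h}
  B6: {b,m} / ∅
  B7: {m} / ∅
  B8: {c,e} / ∅

Live sets:
  live B0: ∅→{e}
  live B1: {e}→{e,h}
  live B2: {e}→{e}
  live B3: ∅→∅
  live B4: {e}→{e,h}
  live B5: {h}→∅
  live B6: ∅→∅
  live B7: ∅→∅
  live B8: ∅→∅

Conflict graph:
  b: {e,m}
  c: {h}
  e: {b,h,m,s}
  h: {c,e}
  m: {b,e,s}
  s: {e,m}

N(s) = ["e", "m"]

Answer: ["e", "m"]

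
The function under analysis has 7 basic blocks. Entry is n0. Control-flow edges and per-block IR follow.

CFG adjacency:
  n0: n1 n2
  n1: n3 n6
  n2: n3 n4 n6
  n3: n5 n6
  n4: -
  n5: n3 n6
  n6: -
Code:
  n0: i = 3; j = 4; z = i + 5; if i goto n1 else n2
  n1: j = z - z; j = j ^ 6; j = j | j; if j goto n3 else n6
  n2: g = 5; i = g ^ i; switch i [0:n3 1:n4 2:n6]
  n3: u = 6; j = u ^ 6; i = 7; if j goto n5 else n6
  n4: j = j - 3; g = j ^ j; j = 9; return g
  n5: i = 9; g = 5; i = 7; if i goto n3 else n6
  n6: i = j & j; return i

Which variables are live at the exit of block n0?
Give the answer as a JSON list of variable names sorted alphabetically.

Answer: ["i", "j", "z"]

Analysis:
Block summaries:
  n0: def={i,j,z} ue=∅
  n1: def={j} ue={z}
  n2: def={g,i} ue={i}
  n3: def={i,j,u} ue=∅
  n4: def={g,j} ue={j}
  n5: def={g,i} ue=∅
  n6: def={i} ue={j}

Live sets:
  n0: in=∅ out={i,j,z}
  n1: in={z} out={j}
  n2: in={i,j} out={j}
  n3: in=∅ out={j}
  n4: in={j} out=∅
  n5: in={j} out={j}
  n6: in={j} out=∅

live-out(n0) = ["i", "j", "z"]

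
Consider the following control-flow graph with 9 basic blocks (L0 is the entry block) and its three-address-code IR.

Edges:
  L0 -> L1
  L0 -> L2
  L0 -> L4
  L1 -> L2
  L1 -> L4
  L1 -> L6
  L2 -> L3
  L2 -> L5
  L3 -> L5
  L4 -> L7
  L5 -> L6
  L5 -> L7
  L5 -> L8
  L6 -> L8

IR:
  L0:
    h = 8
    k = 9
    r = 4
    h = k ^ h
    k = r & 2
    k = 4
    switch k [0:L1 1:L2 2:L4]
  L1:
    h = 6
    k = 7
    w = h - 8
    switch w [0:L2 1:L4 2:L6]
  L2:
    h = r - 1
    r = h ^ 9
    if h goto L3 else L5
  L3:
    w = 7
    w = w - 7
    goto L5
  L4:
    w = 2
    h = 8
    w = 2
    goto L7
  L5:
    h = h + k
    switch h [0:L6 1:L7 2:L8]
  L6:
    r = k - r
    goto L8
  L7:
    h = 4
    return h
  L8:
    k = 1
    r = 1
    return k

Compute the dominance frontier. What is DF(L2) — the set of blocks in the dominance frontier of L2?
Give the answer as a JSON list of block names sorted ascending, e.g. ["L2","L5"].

Answer: ["L6", "L7", "L8"]

Derivation:
idom tree: L1←L0 L2←L0 L3←L2 L4←L0 L5←L2 L6←L0 L7←L0 L8←L0
Dom∩ at merges:
  L2: preds {L0,L1}: {L0} ∩ {L0,L1} = {L0}; idom=L0
  L4: preds {L0,L1}: {L0} ∩ {L0,L1} = {L0}; idom=L0
  L5: preds {L2,L3}: {L0,L2} ∩ {L0,L2,L3} = {L0,L2}; idom=L2
  L6: preds {L1,L5}: {L0,L1} ∩ {L0,L2,L5} = {L0}; idom=L0
  L7: preds {L4,L5}: {L0,L4} ∩ {L0,L2,L5} = {L0}; idom=L0
  L8: preds {L5,L6}: {L0,L2,L5} ∩ {L0,L6} = {L0}; idom=L0

Frontier:
  L2←L0: walk · to L0
  L2←L1: walk L1 to L0
  L4←L0: walk · to L0
  L4←L1: walk L1 to L0
  L5←L2: walk · to L2
  L5←L3: walk L3 to L2
  L6←L1: walk L1 to L0
  L6←L5: walk L5→L2 to L0
  L7←L4: walk L4 to L0
  L7←L5: walk L5→L2 to L0
  L8←L5: walk L5→L2 to L0
  L8←L6: walk L6 to L0
  DF(L0)=∅
  DF(L1)={L2,L4,L6}
  DF(L2)={L6,L7,L8}
  DF(L3)={L5}
  DF(L4)={L7}
  DF(L5)={L6,L7,L8}
  DF(L6)={L8}
  DF(L7)=∅
  DF(L8)=∅

DF(L2) = ["L6", "L7", "L8"]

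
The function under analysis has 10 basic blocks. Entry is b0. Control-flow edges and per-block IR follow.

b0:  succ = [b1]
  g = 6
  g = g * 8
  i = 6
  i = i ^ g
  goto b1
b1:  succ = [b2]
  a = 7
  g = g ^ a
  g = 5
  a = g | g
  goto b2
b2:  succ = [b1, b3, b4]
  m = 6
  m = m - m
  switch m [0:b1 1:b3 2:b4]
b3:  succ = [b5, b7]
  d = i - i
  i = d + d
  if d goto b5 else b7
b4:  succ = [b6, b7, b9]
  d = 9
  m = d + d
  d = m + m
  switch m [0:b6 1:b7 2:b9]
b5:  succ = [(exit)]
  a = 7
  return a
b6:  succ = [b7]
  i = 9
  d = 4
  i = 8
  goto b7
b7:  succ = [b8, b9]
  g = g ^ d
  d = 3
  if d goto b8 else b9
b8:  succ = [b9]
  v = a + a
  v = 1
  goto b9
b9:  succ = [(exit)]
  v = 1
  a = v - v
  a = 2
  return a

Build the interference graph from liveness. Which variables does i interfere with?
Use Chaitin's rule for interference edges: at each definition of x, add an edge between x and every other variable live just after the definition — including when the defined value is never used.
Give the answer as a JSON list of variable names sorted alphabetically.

Answer: ["a", "d", "g", "m"]

Analysis:
Block summaries:
  b0: def={g,i} ue=∅
  b1: def={a,g} ue={g}
  b2: def={m} ue=∅
  b3: def={d,i} ue={i}
  b4: def={d,m} ue=∅
  b5: def={a} ue=∅
  b6: def={d,i} ue=∅
  b7: def={d,g} ue={d,g}
  b8: def={v} ue={a}
  b9: def={a,v} ue=∅

Backward fixpoint:
  b0 li=∅ lo={g,i}
  b1 li={g,i} lo={a,g,i}
  b2 li={a,g,i} lo={a,g,i}
  b3 li={a,g,i} lo={a,d,g}
  b4 li={a,g} lo={a,d,g}
  b5 li=∅ lo=∅
  b6 li={a,g} lo={a,d,g}
  b7 li={a,d,g} lo={a}
  b8 li={a} lo=∅
  b9 li=∅ lo=∅

Conflict graph:
  a: {d,g,i,m}
  d: {a,g,i,m}
  g: {a,d,i,m}
  i: {a,d,g,m}
  m: {a,d,g,i}
  v: ∅

N(i) = ["a", "d", "g", "m"]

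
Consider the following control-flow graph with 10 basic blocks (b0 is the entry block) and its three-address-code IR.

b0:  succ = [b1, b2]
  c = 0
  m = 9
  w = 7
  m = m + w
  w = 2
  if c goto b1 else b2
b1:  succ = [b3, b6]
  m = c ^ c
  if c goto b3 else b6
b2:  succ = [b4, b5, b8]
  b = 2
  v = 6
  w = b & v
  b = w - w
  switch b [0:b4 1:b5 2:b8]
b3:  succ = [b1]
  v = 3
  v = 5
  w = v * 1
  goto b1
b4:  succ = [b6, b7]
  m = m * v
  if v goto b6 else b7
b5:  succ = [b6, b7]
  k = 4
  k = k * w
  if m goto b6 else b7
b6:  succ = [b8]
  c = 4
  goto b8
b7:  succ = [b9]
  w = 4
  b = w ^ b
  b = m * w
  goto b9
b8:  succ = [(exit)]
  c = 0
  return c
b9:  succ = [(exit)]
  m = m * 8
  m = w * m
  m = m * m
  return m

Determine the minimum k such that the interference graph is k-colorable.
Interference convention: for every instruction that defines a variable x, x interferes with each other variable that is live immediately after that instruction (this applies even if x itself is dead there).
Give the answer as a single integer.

Per-block:
  b0 def {c,m,w} use ∅
  b1 def {m} use {c}
  b2 def {b,v,w} use ∅
  b3 def {v,w} use ∅
  b4 def {m} use {m,v}
  b5 def {k} use {m,w}
  b6 def {c} use ∅
  b7 def {b,w} use {b,m}
  b8 def {c} use ∅
  b9 def {m} use {m,w}

Live sets:
  live b0: ∅→{c,m}
  live b1: {c}→{c}
  live b2: {m}→{b,m,v,w}
  live b3: {c}→{c}
  live b4: {b,m,v}→{b,m}
  live b5: {b,m,w}→{b,m}
  live b6: ∅→∅
  live b7: {b,m}→{m,w}
  live b8: ∅→∅
  live b9: {m,w}→∅

Conflict graph:
  b: {k,m,v,w}
  c: {m,v,w}
  k: {b,m,w}
  m: {b,c,k,v,w}
  v: {b,c,m,w}
  w: {b,c,k,m,v}

Registers:
  lower bound: {b,k,m,w} mutually conflict ⇒ χ ≥ 4
  assign b→r2 c→r2 k→r3 m→r0 v→r3 w→r1 — no edge inside a register ⇒ χ ≤ 4
  χ = 4

Answer: 4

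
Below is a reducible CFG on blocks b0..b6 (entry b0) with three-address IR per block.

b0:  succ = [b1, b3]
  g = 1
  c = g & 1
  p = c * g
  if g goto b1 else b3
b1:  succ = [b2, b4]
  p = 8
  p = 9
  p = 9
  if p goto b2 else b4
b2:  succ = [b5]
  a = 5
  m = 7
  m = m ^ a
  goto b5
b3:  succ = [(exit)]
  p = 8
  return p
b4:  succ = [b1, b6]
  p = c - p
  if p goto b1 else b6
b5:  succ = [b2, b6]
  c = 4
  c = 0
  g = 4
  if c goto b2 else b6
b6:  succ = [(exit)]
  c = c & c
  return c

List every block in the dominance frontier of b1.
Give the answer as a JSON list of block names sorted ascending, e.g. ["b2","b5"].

idom tree: b1←b0 b2←b1 b3←b0 b4←b1 b5←b2 b6←b1
Dom at joins:
  b1: preds {b0,b4}: {b0} ∩ {b0,b1,b4} = {b0}; idom=b0
  b2: preds {b1,b5}: {b0,b1} ∩ {b0,b1,b2,b5} = {b0,b1}; idom=b1
  b6: preds {b4,b5}: {b0,b1,b4} ∩ {b0,b1,b2,b5} = {b0,b1}; idom=b1

DF derivation:
  join b1 pred b0: · stop@b0
  join b1 pred b4: b4→b1 stop@b0
  join b2 pred b1: · stop@b1
  join b2 pred b5: b5→b2 stop@b1
  join b6 pred b4: b4 stop@b1
  join b6 pred b5: b5→b2 stop@b1
  b0 → ∅
  b1 → {b1}
  b2 → {b2,b6}
  b3 → ∅
  b4 → {b1,b6}
  b5 → {b2,b6}
  b6 → ∅

DF(b1) = ["b1"]

Answer: ["b1"]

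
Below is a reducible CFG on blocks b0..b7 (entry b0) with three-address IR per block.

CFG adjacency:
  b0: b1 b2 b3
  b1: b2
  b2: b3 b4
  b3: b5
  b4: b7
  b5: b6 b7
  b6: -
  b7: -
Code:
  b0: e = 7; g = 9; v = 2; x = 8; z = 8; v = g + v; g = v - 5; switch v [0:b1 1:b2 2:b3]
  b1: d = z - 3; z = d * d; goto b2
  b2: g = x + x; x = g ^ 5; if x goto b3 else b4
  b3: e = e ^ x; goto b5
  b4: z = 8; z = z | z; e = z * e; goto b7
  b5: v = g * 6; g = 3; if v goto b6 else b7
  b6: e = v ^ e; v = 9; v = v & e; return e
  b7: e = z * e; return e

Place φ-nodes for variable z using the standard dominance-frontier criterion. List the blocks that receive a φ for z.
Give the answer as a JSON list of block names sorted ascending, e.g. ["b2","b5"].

idom tree: b1←b0 b2←b0 b3←b0 b4←b2 b5←b3 b6←b5 b7←b0
Dom at joins:
  b2: preds {b0,b1}: {b0} ∩ {b0,b1} = {b0}; idom=b0
  b3: preds {b0,b2}: {b0} ∩ {b0,b2} = {b0}; idom=b0
  b7: preds {b4,b5}: {b0,b2,b4} ∩ {b0,b3,b5} = {b0}; idom=b0

Frontier:
  join b2 pred b0: · stop@b0
  join b2 pred b1: b1 stop@b0
  join b3 pred b0: · stop@b0
  join b3 pred b2: b2 stop@b0
  join b7 pred b4: b4→b2 stop@b0
  join b7 pred b5: b5→b3 stop@b0
  b0: DF=∅
  b1: DF={b2}
  b2: DF={b3,b7}
  b3: DF={b7}
  b4: DF={b7}
  b5: DF={b7}
  b6: DF=∅
  b7: DF=∅

φ for z: defs {b0,b1,b4}
  DF⁺ = {b2,b3,b7}

Answer: ["b2", "b3", "b7"]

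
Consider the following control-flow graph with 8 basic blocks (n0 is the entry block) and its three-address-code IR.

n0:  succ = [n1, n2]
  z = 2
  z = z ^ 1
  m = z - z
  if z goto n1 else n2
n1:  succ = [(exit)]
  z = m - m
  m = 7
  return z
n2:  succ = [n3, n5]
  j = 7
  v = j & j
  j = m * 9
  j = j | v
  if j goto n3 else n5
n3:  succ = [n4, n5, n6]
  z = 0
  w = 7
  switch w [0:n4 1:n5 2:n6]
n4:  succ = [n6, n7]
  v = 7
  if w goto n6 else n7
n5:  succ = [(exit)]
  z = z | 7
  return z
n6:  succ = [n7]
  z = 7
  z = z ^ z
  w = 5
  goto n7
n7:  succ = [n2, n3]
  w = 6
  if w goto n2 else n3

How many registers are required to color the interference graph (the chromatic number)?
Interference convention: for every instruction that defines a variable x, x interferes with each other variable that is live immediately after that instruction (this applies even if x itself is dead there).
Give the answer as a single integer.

def/use:
  n0: def={m,z} ue=∅
  n1: def={m,z} ue={m}
  n2: def={j,v} ue={m}
  n3: def={w,z} ue=∅
  n4: def={v} ue={w}
  n5: def={z} ue={z}
  n6: def={w,z} ue=∅
  n7: def={w} ue=∅

Live sets:
  live n0: ∅→{m,z}
  live n1: {m}→∅
  live n2: {m,z}→{m,z}
  live n3: {m}→{m,w,z}
  live n4: {m,w,z}→{m,z}
  live n5: {z}→∅
  live n6: {m}→{m,z}
  live n7: {m,z}→{m,z}

Interfere edges:
  j: {m,v,z}
  m: {j,v,w,z}
  v: {j,m,w,z}
  w: {m,v,z}
  z: {j,m,v,w}

Registers:
  clique {j,m,v,z} ⇒ need ≥ 4
  4-colouring: c0={m}  c1={v}  c2={z}  c3={j,w}
  χ = 4

Answer: 4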